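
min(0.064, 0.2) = 0.064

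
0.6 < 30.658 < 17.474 False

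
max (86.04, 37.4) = 86.04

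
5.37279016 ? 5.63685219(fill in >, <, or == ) <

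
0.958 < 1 True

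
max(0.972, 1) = 1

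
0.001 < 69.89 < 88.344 True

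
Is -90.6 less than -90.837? No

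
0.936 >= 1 False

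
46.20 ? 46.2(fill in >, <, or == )==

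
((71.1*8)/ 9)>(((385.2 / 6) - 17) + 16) False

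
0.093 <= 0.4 True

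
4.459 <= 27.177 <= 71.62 True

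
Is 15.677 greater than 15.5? Yes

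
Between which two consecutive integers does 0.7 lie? 0 and 1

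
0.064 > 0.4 False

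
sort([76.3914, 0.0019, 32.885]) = [0.0019, 32.885, 76.3914]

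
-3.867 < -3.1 True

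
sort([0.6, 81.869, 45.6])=[0.6, 45.6, 81.869]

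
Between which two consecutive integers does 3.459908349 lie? 3 and 4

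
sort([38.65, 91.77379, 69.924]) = [38.65, 69.924, 91.77379]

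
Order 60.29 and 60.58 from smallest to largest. 60.29, 60.58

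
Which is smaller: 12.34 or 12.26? 12.26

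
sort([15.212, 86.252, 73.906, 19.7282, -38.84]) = [-38.84, 15.212, 19.7282, 73.906, 86.252]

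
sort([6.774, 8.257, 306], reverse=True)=[306, 8.257, 6.774]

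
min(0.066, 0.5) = 0.066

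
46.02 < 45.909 False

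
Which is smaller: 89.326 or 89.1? 89.1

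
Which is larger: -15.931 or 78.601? 78.601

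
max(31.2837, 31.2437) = 31.2837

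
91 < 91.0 False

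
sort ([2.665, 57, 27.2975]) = [2.665, 27.2975, 57]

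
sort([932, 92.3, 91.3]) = [91.3, 92.3, 932]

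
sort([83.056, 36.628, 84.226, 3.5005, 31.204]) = [3.5005, 31.204, 36.628, 83.056, 84.226]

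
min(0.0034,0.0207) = 0.0034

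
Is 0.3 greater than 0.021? Yes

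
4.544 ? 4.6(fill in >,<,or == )<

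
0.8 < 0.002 False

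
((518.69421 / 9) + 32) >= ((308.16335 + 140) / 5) True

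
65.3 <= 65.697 True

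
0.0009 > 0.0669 False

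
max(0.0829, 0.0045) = 0.0829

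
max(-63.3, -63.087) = -63.087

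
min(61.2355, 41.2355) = 41.2355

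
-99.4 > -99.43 True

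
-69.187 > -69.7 True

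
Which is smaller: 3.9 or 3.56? 3.56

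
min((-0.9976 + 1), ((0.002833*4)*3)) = 0.0024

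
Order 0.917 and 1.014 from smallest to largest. 0.917, 1.014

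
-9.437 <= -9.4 True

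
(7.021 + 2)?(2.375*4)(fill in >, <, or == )<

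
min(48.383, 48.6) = 48.383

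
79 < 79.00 False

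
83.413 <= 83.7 True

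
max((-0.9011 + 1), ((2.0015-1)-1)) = 0.0989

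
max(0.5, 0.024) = 0.5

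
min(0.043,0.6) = 0.043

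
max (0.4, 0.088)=0.4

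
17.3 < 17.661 True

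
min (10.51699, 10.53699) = 10.51699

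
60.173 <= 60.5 True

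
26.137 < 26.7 True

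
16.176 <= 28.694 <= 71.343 True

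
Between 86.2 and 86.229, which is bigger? 86.229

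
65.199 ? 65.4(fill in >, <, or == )<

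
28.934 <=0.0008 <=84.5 False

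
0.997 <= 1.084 True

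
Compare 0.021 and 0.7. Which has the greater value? 0.7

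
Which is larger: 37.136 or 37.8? 37.8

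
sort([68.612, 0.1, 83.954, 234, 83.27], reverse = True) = [234, 83.954, 83.27, 68.612, 0.1]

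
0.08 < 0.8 True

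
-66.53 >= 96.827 False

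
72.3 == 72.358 False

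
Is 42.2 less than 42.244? Yes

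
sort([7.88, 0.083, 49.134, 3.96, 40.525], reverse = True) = [49.134, 40.525, 7.88, 3.96, 0.083]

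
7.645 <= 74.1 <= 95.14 True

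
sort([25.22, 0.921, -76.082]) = [-76.082, 0.921, 25.22]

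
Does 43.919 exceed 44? No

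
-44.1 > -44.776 True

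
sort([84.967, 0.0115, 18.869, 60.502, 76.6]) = [0.0115, 18.869, 60.502, 76.6, 84.967]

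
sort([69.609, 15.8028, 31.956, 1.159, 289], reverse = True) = [289, 69.609, 31.956, 15.8028, 1.159]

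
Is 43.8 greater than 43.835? No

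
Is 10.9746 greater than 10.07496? Yes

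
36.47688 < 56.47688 True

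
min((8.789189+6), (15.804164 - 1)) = 14.789189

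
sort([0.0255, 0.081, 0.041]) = [0.0255, 0.041, 0.081]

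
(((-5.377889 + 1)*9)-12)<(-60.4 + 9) True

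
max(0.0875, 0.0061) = 0.0875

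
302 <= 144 False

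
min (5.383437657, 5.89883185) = 5.383437657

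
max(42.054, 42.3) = 42.3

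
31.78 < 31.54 False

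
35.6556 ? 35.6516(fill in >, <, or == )>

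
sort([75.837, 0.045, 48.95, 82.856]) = [0.045, 48.95, 75.837, 82.856]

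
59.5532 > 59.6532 False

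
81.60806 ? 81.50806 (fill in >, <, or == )>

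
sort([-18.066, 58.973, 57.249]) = [-18.066, 57.249, 58.973]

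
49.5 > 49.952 False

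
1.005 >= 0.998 True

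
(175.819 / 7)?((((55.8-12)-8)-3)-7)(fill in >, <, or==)<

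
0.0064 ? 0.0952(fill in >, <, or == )<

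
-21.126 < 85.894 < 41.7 False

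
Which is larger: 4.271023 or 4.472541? 4.472541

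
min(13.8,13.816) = 13.8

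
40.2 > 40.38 False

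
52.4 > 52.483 False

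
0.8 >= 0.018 True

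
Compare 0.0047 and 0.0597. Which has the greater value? 0.0597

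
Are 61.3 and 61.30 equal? Yes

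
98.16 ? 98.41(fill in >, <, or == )<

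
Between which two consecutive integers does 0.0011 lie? 0 and 1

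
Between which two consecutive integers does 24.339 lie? 24 and 25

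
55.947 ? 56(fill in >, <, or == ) <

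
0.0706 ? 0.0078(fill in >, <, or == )>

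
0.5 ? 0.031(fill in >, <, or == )>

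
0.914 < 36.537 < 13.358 False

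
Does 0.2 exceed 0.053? Yes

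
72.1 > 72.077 True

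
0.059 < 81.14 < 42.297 False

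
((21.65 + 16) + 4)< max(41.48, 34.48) False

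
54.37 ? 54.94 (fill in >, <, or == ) <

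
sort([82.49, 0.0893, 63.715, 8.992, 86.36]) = [0.0893, 8.992, 63.715, 82.49, 86.36]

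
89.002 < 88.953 False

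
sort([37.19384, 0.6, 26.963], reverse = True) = [37.19384, 26.963, 0.6]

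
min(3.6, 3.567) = 3.567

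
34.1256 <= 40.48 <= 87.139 True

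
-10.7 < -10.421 True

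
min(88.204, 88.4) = 88.204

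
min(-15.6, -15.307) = -15.6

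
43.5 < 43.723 True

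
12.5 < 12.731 True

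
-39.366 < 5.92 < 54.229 True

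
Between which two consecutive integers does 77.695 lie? 77 and 78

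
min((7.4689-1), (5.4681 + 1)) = 6.4681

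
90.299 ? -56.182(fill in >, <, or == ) >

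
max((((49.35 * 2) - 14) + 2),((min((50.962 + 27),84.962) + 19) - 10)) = 86.962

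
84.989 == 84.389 False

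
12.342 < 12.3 False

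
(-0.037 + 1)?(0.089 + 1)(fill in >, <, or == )<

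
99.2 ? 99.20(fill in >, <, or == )==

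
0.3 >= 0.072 True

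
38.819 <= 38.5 False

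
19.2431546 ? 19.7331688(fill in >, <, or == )<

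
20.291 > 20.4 False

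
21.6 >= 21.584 True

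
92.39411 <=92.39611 True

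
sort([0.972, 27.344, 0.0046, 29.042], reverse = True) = [29.042, 27.344, 0.972, 0.0046]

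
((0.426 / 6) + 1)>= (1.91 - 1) True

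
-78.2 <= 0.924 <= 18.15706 True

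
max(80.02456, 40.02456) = 80.02456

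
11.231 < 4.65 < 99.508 False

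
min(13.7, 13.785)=13.7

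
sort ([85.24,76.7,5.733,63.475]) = [5.733,63.475,76.7,85.24]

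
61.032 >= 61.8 False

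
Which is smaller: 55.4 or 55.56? 55.4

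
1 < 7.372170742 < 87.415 True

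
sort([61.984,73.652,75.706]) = [61.984,73.652,75.706]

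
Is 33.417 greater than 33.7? No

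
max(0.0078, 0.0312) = 0.0312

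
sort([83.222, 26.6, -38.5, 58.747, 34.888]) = [-38.5, 26.6, 34.888, 58.747, 83.222]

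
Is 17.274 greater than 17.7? No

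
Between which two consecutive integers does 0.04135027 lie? 0 and 1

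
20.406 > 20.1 True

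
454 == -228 False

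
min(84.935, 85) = 84.935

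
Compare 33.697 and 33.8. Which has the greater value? 33.8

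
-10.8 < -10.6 True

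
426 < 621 True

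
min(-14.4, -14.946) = -14.946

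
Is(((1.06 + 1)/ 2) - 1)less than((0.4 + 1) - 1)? Yes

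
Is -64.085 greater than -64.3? Yes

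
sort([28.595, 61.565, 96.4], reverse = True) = [96.4, 61.565, 28.595]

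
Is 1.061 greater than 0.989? Yes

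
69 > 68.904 True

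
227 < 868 True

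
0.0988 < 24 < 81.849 True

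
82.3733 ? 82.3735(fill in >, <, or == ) <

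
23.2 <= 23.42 True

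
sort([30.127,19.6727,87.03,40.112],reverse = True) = [87.03,40.112,30.127,19.6727]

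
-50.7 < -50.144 True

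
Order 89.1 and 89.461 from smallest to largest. 89.1, 89.461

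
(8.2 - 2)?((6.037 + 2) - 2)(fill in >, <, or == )>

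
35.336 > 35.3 True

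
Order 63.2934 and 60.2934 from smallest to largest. 60.2934,63.2934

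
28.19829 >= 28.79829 False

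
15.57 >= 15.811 False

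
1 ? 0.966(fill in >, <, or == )>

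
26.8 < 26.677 False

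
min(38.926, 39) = 38.926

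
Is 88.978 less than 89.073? Yes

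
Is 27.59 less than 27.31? No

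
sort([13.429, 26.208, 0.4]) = [0.4, 13.429, 26.208]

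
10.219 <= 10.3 True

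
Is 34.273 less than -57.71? No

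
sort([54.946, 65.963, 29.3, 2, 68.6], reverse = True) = [68.6, 65.963, 54.946, 29.3, 2]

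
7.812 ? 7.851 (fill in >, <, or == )<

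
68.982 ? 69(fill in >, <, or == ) <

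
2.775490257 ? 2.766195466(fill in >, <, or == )>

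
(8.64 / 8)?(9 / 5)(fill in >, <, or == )<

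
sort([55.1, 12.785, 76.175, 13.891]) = [12.785, 13.891, 55.1, 76.175]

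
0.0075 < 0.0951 True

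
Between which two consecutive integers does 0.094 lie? 0 and 1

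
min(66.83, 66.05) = 66.05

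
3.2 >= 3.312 False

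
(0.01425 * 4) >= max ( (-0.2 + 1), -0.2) False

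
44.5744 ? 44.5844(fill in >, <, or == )<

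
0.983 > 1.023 False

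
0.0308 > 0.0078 True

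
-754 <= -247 True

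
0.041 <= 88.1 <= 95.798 True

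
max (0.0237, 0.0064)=0.0237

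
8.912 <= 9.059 True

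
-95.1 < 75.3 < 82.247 True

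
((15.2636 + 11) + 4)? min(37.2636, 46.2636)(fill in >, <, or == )<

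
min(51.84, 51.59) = 51.59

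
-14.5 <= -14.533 False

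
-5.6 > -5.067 False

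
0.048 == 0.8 False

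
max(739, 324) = 739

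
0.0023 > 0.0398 False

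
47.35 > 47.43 False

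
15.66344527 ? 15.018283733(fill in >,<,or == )>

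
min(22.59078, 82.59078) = 22.59078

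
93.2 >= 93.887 False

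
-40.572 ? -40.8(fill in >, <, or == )>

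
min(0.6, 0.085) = 0.085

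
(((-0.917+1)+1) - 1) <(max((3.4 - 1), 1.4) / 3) True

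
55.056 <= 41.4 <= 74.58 False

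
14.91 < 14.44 False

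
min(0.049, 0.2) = 0.049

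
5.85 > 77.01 False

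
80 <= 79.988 False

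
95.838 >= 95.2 True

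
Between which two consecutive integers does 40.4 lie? 40 and 41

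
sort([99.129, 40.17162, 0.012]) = [0.012, 40.17162, 99.129]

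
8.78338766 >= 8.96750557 False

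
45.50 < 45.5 False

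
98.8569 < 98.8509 False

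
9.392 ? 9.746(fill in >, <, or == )<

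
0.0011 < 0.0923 True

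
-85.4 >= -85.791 True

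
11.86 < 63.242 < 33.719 False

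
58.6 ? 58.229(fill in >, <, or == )>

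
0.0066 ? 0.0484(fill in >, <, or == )<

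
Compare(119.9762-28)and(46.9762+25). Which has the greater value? (119.9762-28)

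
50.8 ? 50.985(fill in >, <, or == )<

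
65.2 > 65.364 False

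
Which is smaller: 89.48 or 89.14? 89.14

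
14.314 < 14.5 True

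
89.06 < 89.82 True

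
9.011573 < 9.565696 True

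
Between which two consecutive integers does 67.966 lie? 67 and 68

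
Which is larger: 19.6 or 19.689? 19.689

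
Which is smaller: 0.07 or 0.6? 0.07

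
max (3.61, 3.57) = 3.61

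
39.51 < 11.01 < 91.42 False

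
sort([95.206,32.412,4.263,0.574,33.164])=[0.574,4.263,32.412,33.164,95.206]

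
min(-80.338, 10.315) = -80.338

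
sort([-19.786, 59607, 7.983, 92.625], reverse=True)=[59607, 92.625, 7.983, -19.786]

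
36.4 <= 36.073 False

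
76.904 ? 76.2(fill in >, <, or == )>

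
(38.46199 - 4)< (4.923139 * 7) False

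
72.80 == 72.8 True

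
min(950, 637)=637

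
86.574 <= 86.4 False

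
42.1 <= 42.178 True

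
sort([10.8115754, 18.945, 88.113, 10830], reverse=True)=[10830, 88.113, 18.945, 10.8115754]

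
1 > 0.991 True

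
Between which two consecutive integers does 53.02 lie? 53 and 54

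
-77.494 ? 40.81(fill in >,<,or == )<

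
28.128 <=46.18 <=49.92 True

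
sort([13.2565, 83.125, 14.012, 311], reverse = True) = [311, 83.125, 14.012, 13.2565]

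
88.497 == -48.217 False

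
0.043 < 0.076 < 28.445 True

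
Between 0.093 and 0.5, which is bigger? 0.5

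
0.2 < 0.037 False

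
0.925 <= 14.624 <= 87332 True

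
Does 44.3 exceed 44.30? No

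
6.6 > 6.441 True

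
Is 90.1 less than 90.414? Yes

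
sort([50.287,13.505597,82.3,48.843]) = [13.505597,48.843,50.287,82.3]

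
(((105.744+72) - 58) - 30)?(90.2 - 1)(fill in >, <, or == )>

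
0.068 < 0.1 True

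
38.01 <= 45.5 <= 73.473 True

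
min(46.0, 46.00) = 46.0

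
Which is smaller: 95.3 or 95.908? 95.3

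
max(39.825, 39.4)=39.825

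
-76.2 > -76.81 True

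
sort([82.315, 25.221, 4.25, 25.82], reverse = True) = [82.315, 25.82, 25.221, 4.25]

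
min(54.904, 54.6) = 54.6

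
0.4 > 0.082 True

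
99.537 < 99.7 True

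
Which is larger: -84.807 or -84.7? -84.7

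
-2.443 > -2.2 False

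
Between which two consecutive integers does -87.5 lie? -88 and -87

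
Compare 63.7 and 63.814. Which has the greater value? 63.814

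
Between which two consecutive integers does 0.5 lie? 0 and 1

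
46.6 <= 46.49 False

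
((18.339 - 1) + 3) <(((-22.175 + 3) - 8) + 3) False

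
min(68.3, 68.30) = 68.3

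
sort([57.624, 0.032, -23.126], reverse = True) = [57.624, 0.032, -23.126]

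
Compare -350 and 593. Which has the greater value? 593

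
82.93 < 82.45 False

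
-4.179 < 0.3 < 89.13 True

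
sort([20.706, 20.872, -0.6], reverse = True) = [20.872, 20.706, -0.6]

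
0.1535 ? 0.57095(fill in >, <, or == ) <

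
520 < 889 True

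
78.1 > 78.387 False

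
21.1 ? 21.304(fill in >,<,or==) <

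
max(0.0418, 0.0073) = 0.0418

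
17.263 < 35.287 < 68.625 True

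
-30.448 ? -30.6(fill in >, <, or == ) >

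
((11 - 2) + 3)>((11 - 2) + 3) False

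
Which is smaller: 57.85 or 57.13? 57.13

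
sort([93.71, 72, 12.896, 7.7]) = [7.7, 12.896, 72, 93.71]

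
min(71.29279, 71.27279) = 71.27279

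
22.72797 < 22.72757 False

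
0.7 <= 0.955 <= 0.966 True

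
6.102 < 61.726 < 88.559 True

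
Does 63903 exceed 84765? No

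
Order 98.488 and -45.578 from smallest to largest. -45.578, 98.488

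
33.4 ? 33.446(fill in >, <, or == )<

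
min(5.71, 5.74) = 5.71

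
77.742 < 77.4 False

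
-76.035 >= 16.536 False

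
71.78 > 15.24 True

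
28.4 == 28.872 False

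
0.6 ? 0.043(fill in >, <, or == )>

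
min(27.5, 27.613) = 27.5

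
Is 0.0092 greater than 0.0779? No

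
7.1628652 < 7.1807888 True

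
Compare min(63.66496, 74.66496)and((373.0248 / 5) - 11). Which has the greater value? min(63.66496, 74.66496)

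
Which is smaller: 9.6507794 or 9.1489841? 9.1489841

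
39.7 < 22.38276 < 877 False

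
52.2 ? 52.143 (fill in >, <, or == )>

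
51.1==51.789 False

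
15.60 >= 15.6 True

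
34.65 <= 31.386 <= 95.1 False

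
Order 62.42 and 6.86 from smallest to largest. 6.86, 62.42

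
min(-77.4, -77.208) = -77.4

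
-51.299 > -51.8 True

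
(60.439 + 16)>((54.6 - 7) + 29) False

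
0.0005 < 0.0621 True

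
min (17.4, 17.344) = 17.344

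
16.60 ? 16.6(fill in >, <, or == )==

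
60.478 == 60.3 False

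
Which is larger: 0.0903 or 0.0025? 0.0903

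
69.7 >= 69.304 True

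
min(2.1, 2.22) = 2.1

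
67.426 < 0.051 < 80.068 False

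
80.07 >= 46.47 True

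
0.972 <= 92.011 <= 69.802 False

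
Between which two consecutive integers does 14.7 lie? 14 and 15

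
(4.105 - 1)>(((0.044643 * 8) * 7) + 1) False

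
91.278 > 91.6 False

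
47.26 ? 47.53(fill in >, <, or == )<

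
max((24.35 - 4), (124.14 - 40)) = 84.14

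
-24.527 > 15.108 False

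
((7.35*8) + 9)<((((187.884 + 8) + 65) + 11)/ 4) True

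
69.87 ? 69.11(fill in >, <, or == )>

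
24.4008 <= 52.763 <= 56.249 True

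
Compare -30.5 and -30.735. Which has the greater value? -30.5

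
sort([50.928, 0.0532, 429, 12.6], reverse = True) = [429, 50.928, 12.6, 0.0532]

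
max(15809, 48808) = 48808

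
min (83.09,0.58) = 0.58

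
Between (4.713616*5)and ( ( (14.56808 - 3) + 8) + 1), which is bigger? (4.713616*5)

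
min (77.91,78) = 77.91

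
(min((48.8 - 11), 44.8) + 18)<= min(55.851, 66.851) True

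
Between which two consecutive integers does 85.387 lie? 85 and 86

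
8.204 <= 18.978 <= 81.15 True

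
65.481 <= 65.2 False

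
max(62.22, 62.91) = 62.91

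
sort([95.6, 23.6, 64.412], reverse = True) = [95.6, 64.412, 23.6]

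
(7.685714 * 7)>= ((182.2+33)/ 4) False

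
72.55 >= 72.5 True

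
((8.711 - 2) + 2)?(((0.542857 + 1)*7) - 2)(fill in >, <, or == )<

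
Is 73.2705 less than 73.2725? Yes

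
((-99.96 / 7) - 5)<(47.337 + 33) True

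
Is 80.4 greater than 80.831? No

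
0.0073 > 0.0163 False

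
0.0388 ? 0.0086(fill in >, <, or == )>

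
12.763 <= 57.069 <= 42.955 False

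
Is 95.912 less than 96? Yes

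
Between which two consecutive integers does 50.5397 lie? 50 and 51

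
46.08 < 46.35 True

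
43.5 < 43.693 True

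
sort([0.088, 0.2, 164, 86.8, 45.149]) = [0.088, 0.2, 45.149, 86.8, 164]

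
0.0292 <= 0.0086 False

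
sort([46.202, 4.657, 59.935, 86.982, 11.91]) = [4.657, 11.91, 46.202, 59.935, 86.982]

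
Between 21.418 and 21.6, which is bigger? 21.6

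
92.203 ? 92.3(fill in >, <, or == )<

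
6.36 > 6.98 False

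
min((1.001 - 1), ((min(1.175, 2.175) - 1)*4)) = 0.001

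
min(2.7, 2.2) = 2.2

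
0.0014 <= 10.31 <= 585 True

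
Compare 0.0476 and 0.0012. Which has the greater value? 0.0476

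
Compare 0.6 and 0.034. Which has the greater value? 0.6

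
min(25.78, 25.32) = 25.32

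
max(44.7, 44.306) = 44.7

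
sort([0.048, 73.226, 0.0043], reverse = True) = [73.226, 0.048, 0.0043]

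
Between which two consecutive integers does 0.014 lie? 0 and 1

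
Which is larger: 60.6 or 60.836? 60.836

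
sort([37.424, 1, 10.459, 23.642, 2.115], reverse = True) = [37.424, 23.642, 10.459, 2.115, 1]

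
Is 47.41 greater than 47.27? Yes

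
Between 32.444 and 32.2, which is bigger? 32.444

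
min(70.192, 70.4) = 70.192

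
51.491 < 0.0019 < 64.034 False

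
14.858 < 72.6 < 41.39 False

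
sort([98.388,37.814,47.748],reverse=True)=[98.388,47.748,37.814]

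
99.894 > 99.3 True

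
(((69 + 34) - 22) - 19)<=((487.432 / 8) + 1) False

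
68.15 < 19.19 False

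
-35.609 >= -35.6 False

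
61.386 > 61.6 False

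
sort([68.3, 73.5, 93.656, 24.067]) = [24.067, 68.3, 73.5, 93.656]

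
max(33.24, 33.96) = 33.96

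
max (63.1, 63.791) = 63.791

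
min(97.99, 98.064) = 97.99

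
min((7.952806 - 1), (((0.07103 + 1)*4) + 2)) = 6.28412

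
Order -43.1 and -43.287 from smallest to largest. -43.287, -43.1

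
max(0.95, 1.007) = 1.007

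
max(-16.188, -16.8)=-16.188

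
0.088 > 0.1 False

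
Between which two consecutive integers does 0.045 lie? 0 and 1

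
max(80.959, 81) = 81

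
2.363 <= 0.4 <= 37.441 False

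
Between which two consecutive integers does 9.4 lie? 9 and 10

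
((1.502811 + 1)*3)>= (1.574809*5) False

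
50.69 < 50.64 False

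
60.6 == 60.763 False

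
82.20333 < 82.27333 True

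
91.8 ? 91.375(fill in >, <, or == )>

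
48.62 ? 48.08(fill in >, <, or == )>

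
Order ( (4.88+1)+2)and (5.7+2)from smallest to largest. (5.7+2),( (4.88+1)+2)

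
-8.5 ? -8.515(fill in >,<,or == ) >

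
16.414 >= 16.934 False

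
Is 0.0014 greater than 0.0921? No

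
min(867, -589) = -589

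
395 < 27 False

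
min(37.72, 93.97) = 37.72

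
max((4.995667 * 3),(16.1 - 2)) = 14.987001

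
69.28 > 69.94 False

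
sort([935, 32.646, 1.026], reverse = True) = [935, 32.646, 1.026]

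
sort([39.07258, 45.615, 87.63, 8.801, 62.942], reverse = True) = [87.63, 62.942, 45.615, 39.07258, 8.801]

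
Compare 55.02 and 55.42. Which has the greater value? 55.42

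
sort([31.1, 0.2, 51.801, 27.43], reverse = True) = [51.801, 31.1, 27.43, 0.2]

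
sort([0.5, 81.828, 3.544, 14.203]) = [0.5, 3.544, 14.203, 81.828]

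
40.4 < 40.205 False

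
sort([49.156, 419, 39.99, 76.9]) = [39.99, 49.156, 76.9, 419]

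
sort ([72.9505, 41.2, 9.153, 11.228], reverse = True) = [72.9505, 41.2, 11.228, 9.153]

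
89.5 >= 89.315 True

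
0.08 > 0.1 False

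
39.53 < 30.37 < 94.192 False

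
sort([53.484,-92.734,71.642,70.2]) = [-92.734,53.484,70.2,71.642]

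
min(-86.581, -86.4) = -86.581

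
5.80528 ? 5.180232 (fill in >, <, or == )>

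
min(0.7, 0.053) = 0.053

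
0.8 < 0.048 False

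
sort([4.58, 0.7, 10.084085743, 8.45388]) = [0.7, 4.58, 8.45388, 10.084085743]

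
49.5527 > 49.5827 False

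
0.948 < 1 True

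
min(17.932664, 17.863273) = 17.863273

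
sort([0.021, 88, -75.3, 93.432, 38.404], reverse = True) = [93.432, 88, 38.404, 0.021, -75.3]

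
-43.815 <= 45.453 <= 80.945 True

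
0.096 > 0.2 False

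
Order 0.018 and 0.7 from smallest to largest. 0.018, 0.7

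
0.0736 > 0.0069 True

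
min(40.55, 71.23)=40.55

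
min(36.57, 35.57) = 35.57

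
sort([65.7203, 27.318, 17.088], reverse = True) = [65.7203, 27.318, 17.088]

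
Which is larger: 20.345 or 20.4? 20.4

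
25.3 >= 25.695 False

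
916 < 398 False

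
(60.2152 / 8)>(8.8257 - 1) False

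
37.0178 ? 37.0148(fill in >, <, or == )>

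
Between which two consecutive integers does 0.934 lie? 0 and 1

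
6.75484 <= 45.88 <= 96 True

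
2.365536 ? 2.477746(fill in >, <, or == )<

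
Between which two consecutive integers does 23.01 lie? 23 and 24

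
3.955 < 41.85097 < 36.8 False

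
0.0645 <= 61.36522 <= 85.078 True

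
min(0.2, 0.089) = 0.089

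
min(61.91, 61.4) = 61.4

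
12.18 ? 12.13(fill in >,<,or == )>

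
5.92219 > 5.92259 False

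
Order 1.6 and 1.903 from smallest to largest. 1.6, 1.903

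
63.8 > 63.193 True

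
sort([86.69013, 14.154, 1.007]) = [1.007, 14.154, 86.69013]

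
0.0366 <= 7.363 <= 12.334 True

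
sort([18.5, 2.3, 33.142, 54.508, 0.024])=[0.024, 2.3, 18.5, 33.142, 54.508]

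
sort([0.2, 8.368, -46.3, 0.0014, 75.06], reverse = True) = [75.06, 8.368, 0.2, 0.0014, -46.3]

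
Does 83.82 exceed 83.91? No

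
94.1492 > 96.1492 False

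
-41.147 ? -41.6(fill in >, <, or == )>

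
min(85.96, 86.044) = 85.96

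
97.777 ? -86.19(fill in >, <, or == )>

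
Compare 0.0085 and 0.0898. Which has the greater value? 0.0898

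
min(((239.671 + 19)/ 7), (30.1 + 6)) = 36.1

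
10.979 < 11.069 True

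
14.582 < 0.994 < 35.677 False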